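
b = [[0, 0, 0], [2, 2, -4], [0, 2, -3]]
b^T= [[0, 2, 0], [0, 2, 2], [0, -4, -3]]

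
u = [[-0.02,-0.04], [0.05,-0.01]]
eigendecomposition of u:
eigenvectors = [[0.07-0.66j, (0.07+0.66j)], [-0.75+0.00j, (-0.75-0j)]]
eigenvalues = [(-0.02+0.04j), (-0.02-0.04j)]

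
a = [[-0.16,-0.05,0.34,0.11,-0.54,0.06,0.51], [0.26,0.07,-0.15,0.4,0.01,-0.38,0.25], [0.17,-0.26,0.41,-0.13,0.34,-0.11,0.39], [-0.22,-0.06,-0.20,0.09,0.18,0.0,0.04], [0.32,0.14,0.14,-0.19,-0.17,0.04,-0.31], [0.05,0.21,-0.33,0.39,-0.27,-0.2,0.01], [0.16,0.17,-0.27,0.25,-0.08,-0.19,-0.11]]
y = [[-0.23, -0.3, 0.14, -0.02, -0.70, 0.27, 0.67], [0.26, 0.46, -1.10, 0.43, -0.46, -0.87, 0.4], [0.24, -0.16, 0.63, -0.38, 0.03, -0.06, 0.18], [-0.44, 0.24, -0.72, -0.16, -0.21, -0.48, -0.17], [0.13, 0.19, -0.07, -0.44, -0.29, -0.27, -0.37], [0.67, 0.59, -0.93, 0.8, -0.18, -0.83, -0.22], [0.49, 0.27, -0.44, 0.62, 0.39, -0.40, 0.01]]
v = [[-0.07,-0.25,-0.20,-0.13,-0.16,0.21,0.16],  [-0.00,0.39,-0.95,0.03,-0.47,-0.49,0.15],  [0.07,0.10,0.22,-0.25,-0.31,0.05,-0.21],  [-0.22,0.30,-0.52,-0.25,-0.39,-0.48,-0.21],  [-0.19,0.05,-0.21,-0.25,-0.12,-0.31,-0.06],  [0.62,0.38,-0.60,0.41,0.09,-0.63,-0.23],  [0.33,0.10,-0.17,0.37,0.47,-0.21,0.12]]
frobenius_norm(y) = 3.25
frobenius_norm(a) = 1.68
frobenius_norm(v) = 2.29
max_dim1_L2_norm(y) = 1.75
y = a + v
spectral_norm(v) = 1.79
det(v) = -0.00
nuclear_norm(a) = 3.31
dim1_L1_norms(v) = [1.18, 2.48, 1.21, 2.37, 1.19, 2.96, 1.77]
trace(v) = -0.34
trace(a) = -0.07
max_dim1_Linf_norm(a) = 0.54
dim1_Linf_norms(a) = [0.54, 0.4, 0.41, 0.22, 0.32, 0.39, 0.27]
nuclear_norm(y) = 6.34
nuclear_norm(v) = 4.43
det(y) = 0.00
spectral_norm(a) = 1.05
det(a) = 0.00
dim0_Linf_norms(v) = [0.62, 0.39, 0.95, 0.41, 0.47, 0.63, 0.23]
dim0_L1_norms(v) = [1.5, 1.57, 2.87, 1.69, 2.01, 2.38, 1.14]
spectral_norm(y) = 2.65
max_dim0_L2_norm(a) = 0.76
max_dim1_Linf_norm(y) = 1.1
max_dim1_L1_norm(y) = 4.22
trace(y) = -0.41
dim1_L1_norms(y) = [2.33, 3.98, 1.68, 2.42, 1.76, 4.22, 2.62]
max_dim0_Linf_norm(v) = 0.95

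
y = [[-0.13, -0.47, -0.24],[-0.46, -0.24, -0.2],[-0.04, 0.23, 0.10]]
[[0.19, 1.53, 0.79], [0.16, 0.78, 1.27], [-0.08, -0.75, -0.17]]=y @[[-0.14, -0.06, -1.76], [-0.29, -3.37, -0.08], [-0.15, 0.27, -2.19]]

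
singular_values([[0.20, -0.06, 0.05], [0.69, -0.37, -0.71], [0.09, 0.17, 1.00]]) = [1.34, 0.64, 0.0]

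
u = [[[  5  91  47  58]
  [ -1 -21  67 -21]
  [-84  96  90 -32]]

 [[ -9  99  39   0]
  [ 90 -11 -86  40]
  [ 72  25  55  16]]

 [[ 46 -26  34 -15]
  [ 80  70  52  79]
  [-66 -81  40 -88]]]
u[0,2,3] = -32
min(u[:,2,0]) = -84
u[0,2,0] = -84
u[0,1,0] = -1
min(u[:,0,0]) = -9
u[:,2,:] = [[-84, 96, 90, -32], [72, 25, 55, 16], [-66, -81, 40, -88]]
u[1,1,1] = -11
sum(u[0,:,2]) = 204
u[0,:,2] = [47, 67, 90]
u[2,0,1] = -26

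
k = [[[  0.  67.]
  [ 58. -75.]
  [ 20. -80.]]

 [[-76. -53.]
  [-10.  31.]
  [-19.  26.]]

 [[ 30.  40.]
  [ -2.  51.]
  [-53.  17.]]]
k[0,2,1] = -80.0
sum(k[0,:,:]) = -10.0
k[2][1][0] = -2.0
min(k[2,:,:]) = -53.0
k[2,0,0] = 30.0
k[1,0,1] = -53.0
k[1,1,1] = 31.0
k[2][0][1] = 40.0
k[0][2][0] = 20.0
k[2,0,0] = 30.0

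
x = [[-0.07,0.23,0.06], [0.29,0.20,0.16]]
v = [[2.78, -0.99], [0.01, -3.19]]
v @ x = [[-0.48, 0.44, 0.01],  [-0.93, -0.64, -0.51]]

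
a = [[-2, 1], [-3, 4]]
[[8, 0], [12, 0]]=a@ [[-4, 0], [0, 0]]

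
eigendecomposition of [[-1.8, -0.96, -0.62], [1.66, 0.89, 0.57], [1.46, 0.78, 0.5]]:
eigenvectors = [[0.63, 0.53, -0.47], [-0.58, -0.74, 0.37], [-0.51, -0.41, 0.80]]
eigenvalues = [-0.42, 0.01, -0.0]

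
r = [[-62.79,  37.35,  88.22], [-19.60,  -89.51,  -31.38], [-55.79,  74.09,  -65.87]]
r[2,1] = 74.09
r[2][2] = -65.87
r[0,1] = 37.35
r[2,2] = -65.87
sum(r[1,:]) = -140.49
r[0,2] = 88.22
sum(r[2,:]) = -47.57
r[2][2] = -65.87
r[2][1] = 74.09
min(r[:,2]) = -65.87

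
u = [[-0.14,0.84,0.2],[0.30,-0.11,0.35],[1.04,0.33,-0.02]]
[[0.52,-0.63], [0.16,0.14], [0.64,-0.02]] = u @ [[0.42, 0.21],  [0.62, -0.72],  [0.3, -0.0]]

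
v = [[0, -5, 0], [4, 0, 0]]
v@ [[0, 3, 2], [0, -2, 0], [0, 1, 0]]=[[0, 10, 0], [0, 12, 8]]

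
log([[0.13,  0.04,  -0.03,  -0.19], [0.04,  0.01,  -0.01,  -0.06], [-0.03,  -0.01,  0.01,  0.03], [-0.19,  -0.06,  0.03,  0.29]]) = [[-4.11+1.47j, 1.00-0.48j, (-0.82+1.31j), (-1.87+0.72j)], [(1-0.48j), (-5.92+3.01j), (0.15+0.34j), (-0.41+0.27j)], [-0.82+1.31j, (0.15+0.34j), (-4.84+1.37j), (-0.03+0.77j)], [(-1.87+0.72j), (-0.41+0.27j), -0.03+0.77j, -2.17+0.44j]]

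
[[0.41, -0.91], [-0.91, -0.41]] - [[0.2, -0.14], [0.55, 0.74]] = [[0.21, -0.77], [-1.46, -1.15]]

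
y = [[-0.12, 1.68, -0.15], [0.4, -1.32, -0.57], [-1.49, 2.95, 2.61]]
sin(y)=[[-0.20, 1.43, 0.09], [0.21, -0.92, -0.24], [-0.58, 1.65, 0.89]]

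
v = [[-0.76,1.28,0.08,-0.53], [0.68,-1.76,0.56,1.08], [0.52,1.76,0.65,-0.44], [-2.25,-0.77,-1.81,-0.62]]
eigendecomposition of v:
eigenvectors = [[0.47,-0.15,0.16,0.00], [-0.70,0.17,0.40,0.37], [0.31,-0.55,-0.52,-0.44], [0.43,0.80,0.73,0.82]]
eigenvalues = [-3.12, 0.88, -0.24, -0.01]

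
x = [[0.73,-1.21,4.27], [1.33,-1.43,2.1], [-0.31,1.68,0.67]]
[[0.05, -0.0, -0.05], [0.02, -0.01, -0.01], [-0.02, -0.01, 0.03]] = x@[[-0.02, -0.02, 0.04], [-0.02, -0.01, 0.03], [0.01, 0.00, -0.01]]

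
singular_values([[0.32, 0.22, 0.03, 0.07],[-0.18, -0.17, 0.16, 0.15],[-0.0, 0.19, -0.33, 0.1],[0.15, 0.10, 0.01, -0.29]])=[0.55, 0.39, 0.29, 0.03]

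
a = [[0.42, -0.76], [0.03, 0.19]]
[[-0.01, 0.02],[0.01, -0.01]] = a @ [[0.03, -0.05],[0.03, -0.05]]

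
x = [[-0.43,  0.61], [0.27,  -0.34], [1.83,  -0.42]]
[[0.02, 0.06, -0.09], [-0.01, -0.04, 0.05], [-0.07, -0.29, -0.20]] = x @[[-0.04, -0.16, -0.17], [0.00, -0.01, -0.27]]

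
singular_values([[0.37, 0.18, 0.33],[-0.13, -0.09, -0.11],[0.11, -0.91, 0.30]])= [0.97, 0.56, 0.0]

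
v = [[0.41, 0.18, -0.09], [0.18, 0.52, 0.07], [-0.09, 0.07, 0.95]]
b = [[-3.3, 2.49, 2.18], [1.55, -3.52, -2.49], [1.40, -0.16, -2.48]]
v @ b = [[-1.2, 0.40, 0.67], [0.31, -1.39, -1.08], [1.74, -0.62, -2.73]]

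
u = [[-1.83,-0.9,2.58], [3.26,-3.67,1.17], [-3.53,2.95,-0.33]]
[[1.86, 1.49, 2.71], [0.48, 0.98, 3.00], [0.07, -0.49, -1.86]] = u@[[0.07, 0.17, -0.14], [0.2, 0.12, -0.72], [0.84, 0.74, 0.70]]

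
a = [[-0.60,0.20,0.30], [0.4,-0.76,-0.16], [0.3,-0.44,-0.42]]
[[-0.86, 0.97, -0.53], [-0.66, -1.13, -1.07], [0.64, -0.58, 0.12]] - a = [[-0.26,0.77,-0.83], [-1.06,-0.37,-0.91], [0.34,-0.14,0.54]]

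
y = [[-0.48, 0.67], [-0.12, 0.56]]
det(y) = -0.19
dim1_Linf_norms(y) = [0.67, 0.56]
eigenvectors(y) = [[-0.99, -0.57], [-0.12, -0.82]]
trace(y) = 0.08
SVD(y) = [[-0.83, -0.56], [-0.56, 0.83]] @ diag([0.985259047669896, 0.19121874642568326]) @ [[0.47, -0.88], [0.88, 0.47]]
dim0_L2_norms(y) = [0.49, 0.87]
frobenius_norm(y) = 1.00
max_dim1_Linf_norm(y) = 0.67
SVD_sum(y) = [[-0.39, 0.72], [-0.26, 0.49]] + [[-0.09, -0.05],[0.14, 0.07]]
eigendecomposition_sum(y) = [[-0.43,0.30], [-0.05,0.04]] + [[-0.05, 0.37], [-0.07, 0.52]]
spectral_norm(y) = 0.99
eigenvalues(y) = [-0.4, 0.48]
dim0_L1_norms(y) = [0.6, 1.23]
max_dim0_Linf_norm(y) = 0.67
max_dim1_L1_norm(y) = 1.15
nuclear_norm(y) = 1.18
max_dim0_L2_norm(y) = 0.87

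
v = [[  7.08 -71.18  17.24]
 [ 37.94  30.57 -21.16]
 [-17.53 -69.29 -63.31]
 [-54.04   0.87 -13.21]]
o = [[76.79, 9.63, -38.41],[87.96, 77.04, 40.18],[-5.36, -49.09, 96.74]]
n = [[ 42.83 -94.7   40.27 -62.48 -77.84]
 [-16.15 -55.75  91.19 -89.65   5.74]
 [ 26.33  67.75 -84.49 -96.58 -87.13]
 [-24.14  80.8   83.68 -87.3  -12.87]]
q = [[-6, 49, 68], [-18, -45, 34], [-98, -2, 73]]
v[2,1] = -69.29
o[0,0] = 76.79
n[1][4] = 5.74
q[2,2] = 73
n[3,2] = 83.68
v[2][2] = -63.31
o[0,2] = -38.41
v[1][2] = -21.16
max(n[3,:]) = 83.68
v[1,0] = 37.94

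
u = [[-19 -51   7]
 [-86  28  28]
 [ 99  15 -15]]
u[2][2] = -15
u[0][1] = -51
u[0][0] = -19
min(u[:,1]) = -51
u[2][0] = 99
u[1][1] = 28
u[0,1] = -51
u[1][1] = 28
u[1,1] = 28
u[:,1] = [-51, 28, 15]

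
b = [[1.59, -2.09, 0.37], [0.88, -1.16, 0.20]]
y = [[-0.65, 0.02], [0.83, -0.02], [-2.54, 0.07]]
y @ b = [[-1.02, 1.34, -0.24], [1.30, -1.71, 0.3], [-3.98, 5.23, -0.93]]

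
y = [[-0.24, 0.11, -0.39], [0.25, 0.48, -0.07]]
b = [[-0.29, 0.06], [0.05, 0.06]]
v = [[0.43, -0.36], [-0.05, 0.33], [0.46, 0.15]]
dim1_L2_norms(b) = [0.3, 0.08]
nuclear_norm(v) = 1.13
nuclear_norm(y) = 1.02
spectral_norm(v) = 0.67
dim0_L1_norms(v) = [0.94, 0.84]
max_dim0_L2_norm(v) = 0.63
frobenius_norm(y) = 0.72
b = y @ v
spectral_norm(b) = 0.30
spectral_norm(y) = 0.55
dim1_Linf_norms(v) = [0.43, 0.33, 0.46]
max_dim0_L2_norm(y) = 0.49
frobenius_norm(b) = 0.31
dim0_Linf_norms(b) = [0.29, 0.06]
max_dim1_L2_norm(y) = 0.55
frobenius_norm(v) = 0.81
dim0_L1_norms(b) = [0.34, 0.12]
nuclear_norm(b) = 0.37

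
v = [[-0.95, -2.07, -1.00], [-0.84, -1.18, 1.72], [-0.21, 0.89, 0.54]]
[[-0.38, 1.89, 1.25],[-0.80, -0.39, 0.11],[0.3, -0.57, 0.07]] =v @ [[-0.27, -0.52, -1.05],[0.45, -0.33, 0.07],[-0.29, -0.71, -0.40]]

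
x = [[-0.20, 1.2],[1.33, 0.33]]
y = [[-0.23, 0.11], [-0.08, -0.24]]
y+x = [[-0.43, 1.31],[1.25, 0.09]]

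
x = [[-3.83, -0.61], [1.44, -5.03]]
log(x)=[[3.99, -2.53], [5.96, -0.98]]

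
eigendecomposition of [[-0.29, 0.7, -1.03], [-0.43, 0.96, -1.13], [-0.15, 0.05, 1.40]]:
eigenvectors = [[0.87, -0.59, -0.55], [0.48, -0.8, -0.65], [0.08, -0.06, 0.52]]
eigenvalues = [0.01, 0.56, 1.5]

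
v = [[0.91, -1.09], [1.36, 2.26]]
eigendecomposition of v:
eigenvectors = [[(0.37-0.56j),0.37+0.56j], [(-0.75+0j),(-0.75-0j)]]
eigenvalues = [(1.58+1.01j), (1.58-1.01j)]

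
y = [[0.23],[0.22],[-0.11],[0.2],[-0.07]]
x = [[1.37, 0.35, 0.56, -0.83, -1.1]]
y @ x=[[0.32, 0.08, 0.13, -0.19, -0.25], [0.3, 0.08, 0.12, -0.18, -0.24], [-0.15, -0.04, -0.06, 0.09, 0.12], [0.27, 0.07, 0.11, -0.17, -0.22], [-0.10, -0.02, -0.04, 0.06, 0.08]]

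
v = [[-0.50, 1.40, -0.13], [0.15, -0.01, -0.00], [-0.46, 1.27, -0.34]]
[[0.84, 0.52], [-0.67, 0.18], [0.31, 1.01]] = v @ [[-4.55,1.27], [-0.82,0.6], [2.17,-2.45]]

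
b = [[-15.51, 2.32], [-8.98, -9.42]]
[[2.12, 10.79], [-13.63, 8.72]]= b @ [[0.07, -0.73], [1.38, -0.23]]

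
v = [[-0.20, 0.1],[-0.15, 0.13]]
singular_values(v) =[0.3, 0.04]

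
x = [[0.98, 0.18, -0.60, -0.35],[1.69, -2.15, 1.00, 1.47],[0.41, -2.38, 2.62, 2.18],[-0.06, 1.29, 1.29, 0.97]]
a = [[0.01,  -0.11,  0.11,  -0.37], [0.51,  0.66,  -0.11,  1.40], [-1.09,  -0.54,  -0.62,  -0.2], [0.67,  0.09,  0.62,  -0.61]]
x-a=[[0.97, 0.29, -0.71, 0.02], [1.18, -2.81, 1.11, 0.07], [1.50, -1.84, 3.24, 2.38], [-0.73, 1.2, 0.67, 1.58]]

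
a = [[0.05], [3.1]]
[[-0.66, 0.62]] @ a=[[1.89]]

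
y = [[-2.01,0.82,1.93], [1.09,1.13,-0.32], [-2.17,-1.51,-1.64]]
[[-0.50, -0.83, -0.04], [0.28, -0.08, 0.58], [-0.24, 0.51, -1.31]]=y @ [[0.16, 0.10, 0.29], [0.06, -0.23, 0.28], [-0.12, -0.23, 0.16]]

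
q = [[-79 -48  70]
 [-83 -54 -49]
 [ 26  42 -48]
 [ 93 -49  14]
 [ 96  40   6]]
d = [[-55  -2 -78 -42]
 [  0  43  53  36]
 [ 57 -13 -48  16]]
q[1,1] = -54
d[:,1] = [-2, 43, -13]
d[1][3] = 36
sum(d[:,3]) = 10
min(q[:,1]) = -54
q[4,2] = 6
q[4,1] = 40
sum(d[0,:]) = -177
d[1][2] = 53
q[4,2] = 6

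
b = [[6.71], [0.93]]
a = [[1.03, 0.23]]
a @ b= [[7.13]]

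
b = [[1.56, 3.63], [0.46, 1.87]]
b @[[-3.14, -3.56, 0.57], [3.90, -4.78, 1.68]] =[[9.26, -22.9, 6.99], [5.85, -10.58, 3.40]]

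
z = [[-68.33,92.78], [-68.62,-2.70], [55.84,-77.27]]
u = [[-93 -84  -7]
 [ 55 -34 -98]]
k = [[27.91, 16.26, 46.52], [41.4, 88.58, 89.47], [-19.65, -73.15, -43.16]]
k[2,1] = -73.15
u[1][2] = -98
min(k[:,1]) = -73.15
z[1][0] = -68.62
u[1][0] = 55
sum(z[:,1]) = 12.810000000000002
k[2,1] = -73.15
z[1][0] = -68.62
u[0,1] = -84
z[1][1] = -2.7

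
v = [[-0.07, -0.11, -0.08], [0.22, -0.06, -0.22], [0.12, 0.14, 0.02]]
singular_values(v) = [0.32, 0.23, 0.02]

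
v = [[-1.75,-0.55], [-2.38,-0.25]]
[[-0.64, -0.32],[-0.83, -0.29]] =v @[[0.34, 0.09], [0.09, 0.29]]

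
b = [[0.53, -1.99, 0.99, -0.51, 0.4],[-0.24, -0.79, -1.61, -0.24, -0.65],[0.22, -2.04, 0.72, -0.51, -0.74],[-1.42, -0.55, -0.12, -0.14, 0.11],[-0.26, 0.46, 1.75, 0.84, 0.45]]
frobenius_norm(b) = 4.64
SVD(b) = [[-0.68, -0.23, -0.13, 0.63, -0.26], [-0.14, 0.66, 0.09, -0.18, -0.71], [-0.70, -0.01, 0.00, -0.65, 0.29], [-0.11, 0.12, 0.94, 0.21, 0.2], [0.09, -0.7, 0.29, -0.33, -0.55]] @ diag([3.2551724702002636, 2.797424968975962, 1.5369206712964354, 0.7836586261216474, 0.38473333628240386]) @ [[-0.11, 0.92, -0.24, 0.25, 0.11],[-0.10, -0.15, -0.91, -0.23, -0.29],[-0.98, -0.13, 0.08, 0.1, 0.08],[0.03, -0.07, -0.2, -0.33, 0.92],[-0.13, 0.32, 0.25, -0.87, -0.22]]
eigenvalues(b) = [(2.42+0j), (0.48+0.96j), (0.48-0.96j), (-1.74+0j), (-0.87+0j)]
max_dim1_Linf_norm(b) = 2.04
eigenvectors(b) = [[(-0.71+0j),(0.09-0.43j),(0.09+0.43j),(-0.45+0j),(-0.4+0j)], [0.31+0.00j,-0.27-0.01j,-0.27+0.01j,(-0.4+0j),(0.02+0j)], [(-0.51+0j),-0.14+0.20j,-0.14-0.20j,-0.27+0.00j,(0.01+0j)], [0.35+0.00j,(0.48+0.2j),(0.48-0.2j),-0.59+0.00j,-0.82+0.00j], [(-0.14+0j),0.64+0.00j,(0.64-0j),(0.47+0j),(0.42+0j)]]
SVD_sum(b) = [[0.24, -2.05, 0.54, -0.57, -0.25], [0.05, -0.41, 0.11, -0.11, -0.05], [0.25, -2.12, 0.56, -0.59, -0.26], [0.04, -0.32, 0.08, -0.09, -0.04], [-0.03, 0.27, -0.07, 0.07, 0.03]] + [[0.06,0.10,0.59,0.15,0.19], [-0.18,-0.28,-1.69,-0.43,-0.54], [0.00,0.0,0.03,0.01,0.01], [-0.03,-0.05,-0.3,-0.08,-0.1], [0.19,0.30,1.79,0.45,0.57]] + [[0.19, 0.03, -0.02, -0.02, -0.02],  [-0.14, -0.02, 0.01, 0.01, 0.01],  [-0.00, -0.0, 0.0, 0.00, 0.00],  [-1.42, -0.19, 0.11, 0.15, 0.11],  [-0.44, -0.06, 0.03, 0.04, 0.04]] + [[0.02, -0.04, -0.10, -0.16, 0.45], [-0.00, 0.01, 0.03, 0.05, -0.13], [-0.02, 0.04, 0.1, 0.17, -0.47], [0.01, -0.01, -0.03, -0.05, 0.15], [-0.01, 0.02, 0.05, 0.09, -0.24]] + [[0.01, -0.03, -0.03, 0.09, 0.02],[0.04, -0.09, -0.07, 0.24, 0.06],[-0.01, 0.04, 0.03, -0.10, -0.03],[-0.01, 0.03, 0.02, -0.07, -0.02],[0.03, -0.07, -0.05, 0.19, 0.05]]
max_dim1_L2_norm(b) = 2.38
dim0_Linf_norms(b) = [1.42, 2.04, 1.75, 0.84, 0.74]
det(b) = 4.22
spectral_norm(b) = 3.26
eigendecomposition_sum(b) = [[0.60-0.00j, (-1.31-0j), 1.56+0.00j, -0.32+0.00j, (-0.05-0j)],[-0.26+0.00j, (0.57+0j), (-0.68-0j), (0.14-0j), (0.02+0j)],[0.42-0.00j, -0.93-0.00j, 1.11+0.00j, -0.23+0.00j, -0.04-0.00j],[-0.29+0.00j, (0.64+0j), (-0.76-0j), 0.16-0.00j, (0.02+0j)],[0.11-0.00j, (-0.25-0j), (0.3+0j), (-0.06+0j), (-0.01-0j)]] + [[(0.13+0.27j), 0.15+0.14j, (-0.11-0.39j), 0.09-0.16j, 0.30-0.04j], [(0.15-0.11j), 0.07-0.11j, -0.23+0.11j, (-0.1-0.04j), (-0.06-0.18j)], [(-0.01-0.17j), -0.04-0.11j, -0.03+0.22j, (-0.08+0.06j), (-0.16-0.05j)], [-0.35+0.09j, -0.20+0.14j, 0.49-0.04j, (0.16+0.14j), -0.02+0.36j], [(-0.36+0.27j), -0.16+0.26j, (0.54-0.27j), (0.25+0.09j), (0.15+0.43j)]] + [[(0.13-0.27j), (0.15-0.14j), -0.11+0.39j, (0.09+0.16j), 0.30+0.04j],[0.15+0.11j, (0.07+0.11j), (-0.23-0.11j), -0.10+0.04j, (-0.06+0.18j)],[(-0.01+0.17j), (-0.04+0.11j), -0.03-0.22j, -0.08-0.06j, (-0.16+0.05j)],[(-0.35-0.09j), (-0.2-0.14j), (0.49+0.04j), 0.16-0.14j, -0.02-0.36j],[-0.36-0.27j, (-0.16-0.26j), (0.54+0.27j), 0.25-0.09j, (0.15-0.43j)]] + [[(-0.32+0j), -1.65+0.00j, -0.53-0.00j, -0.20-0.00j, -0.60+0.00j], [-0.28+0.00j, (-1.46+0j), (-0.47-0j), -0.18-0.00j, (-0.53+0j)], [-0.19+0.00j, -0.99+0.00j, (-0.32-0j), (-0.12-0j), (-0.36+0j)], [-0.42+0.00j, (-2.16+0j), (-0.7-0j), -0.27-0.00j, (-0.79+0j)], [0.34-0.00j, (1.74-0j), 0.56+0.00j, (0.21+0j), 0.64-0.00j]] + [[-0.01-0.00j, 0.67-0.00j, (0.18+0j), (-0.17+0j), 0.45-0.00j], [0.00+0.00j, -0.04+0.00j, (-0.01-0j), 0.01-0.00j, -0.02+0.00j], [0j, (-0.02+0j), -0.01-0.00j, (0.01-0j), -0.02+0.00j], [-0.01-0.00j, (1.38-0j), (0.37+0j), -0.35+0.00j, 0.92-0.00j], [0.01+0.00j, (-0.7+0j), (-0.19-0j), 0.18-0.00j, (-0.47+0j)]]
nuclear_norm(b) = 8.76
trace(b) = 0.77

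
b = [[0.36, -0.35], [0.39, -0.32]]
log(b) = [[1.45, -3.47], [3.87, -5.3]]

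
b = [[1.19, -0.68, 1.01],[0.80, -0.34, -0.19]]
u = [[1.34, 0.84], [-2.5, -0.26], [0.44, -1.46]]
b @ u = [[3.74, -0.3], [1.84, 1.04]]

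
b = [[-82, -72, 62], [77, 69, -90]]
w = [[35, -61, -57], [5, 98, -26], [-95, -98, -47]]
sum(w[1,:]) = 77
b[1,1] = 69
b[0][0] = -82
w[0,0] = 35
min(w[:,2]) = -57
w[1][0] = 5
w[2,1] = -98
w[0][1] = -61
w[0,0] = 35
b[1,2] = -90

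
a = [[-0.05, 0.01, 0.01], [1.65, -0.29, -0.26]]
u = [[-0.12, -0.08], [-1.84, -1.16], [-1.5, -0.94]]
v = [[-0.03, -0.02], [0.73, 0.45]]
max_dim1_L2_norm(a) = 1.7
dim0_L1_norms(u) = [3.46, 2.18]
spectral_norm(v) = 0.86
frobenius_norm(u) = 2.81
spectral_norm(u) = 2.81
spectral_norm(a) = 1.70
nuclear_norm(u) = 2.81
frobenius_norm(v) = 0.86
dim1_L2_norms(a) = [0.05, 1.7]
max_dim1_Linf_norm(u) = 1.84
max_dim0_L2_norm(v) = 0.73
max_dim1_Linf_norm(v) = 0.73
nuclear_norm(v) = 0.86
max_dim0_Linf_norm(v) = 0.73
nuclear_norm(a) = 1.70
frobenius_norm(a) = 1.70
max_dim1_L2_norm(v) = 0.86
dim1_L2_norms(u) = [0.14, 2.18, 1.77]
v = a @ u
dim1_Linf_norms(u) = [0.12, 1.84, 1.5]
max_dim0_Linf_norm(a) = 1.65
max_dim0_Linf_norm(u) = 1.84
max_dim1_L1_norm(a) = 2.2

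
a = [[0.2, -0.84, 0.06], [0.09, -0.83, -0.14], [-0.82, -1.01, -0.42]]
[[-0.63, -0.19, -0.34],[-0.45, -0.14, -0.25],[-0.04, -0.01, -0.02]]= a @ [[-0.38, -0.13, -0.22],[0.61, 0.18, 0.33],[-0.64, -0.15, -0.31]]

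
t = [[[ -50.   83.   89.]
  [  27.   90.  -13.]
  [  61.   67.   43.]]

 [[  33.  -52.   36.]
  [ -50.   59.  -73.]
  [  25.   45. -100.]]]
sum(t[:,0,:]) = 139.0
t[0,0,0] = -50.0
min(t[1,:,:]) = -100.0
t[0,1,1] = 90.0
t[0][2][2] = 43.0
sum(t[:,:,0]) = 46.0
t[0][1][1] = 90.0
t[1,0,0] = 33.0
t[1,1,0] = -50.0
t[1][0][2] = 36.0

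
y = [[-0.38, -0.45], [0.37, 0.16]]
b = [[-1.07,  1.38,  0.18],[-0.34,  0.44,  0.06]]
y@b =[[0.56, -0.72, -0.10],[-0.45, 0.58, 0.08]]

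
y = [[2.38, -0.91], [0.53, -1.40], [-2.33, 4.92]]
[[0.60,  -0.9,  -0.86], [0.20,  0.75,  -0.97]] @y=[[2.95, -3.52],[3.13, -6.0]]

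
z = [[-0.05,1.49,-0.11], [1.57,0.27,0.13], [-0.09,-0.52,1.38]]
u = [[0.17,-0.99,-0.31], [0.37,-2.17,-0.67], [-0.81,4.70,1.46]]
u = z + [[0.22, -2.48, -0.20], [-1.20, -2.44, -0.80], [-0.72, 5.22, 0.08]]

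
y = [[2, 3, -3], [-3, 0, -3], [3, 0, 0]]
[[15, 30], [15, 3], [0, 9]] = y @ [[0, 3], [0, 4], [-5, -4]]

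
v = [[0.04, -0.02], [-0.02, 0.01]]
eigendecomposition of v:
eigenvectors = [[0.89, 0.45], [-0.45, 0.89]]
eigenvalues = [0.05, 0.0]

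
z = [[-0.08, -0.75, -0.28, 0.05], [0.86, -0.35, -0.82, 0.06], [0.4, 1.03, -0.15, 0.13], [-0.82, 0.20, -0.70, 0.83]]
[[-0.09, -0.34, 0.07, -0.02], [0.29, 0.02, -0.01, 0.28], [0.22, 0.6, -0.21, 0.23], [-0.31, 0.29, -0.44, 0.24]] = z @ [[0.47, 0.03, 0.14, 0.2], [0.03, 0.53, -0.21, 0.08], [0.14, -0.21, 0.24, -0.14], [0.2, 0.08, -0.14, 0.35]]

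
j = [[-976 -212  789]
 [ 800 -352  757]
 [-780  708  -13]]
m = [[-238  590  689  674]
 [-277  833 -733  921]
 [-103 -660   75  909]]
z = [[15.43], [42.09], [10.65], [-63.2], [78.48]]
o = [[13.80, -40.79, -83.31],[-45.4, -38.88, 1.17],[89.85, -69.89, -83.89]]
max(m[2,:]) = 909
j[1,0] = 800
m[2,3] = 909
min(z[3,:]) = -63.2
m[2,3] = 909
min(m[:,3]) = 674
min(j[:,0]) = -976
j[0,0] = -976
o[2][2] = -83.89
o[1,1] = -38.88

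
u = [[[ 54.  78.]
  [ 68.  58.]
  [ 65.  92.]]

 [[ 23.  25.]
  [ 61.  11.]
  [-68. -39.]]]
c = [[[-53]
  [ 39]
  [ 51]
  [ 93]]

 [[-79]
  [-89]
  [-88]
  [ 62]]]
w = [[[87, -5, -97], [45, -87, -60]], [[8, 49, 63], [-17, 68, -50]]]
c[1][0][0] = -79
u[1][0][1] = 25.0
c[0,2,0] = 51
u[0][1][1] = 58.0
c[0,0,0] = -53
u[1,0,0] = 23.0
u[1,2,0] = -68.0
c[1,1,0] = -89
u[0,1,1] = 58.0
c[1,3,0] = 62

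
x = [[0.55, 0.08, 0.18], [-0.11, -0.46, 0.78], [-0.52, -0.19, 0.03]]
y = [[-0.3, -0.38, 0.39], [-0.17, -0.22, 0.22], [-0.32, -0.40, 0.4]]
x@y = [[-0.24, -0.30, 0.3],[-0.14, -0.17, 0.17],[0.18, 0.23, -0.23]]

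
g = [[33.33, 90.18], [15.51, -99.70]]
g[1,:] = [15.51, -99.7]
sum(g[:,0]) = 48.839999999999996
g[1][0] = 15.51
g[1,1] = -99.7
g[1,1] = -99.7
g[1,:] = [15.51, -99.7]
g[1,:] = [15.51, -99.7]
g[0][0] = 33.33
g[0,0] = 33.33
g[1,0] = 15.51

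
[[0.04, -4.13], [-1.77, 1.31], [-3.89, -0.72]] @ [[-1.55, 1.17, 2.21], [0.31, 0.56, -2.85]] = [[-1.34, -2.27, 11.86],[3.15, -1.34, -7.65],[5.81, -4.95, -6.54]]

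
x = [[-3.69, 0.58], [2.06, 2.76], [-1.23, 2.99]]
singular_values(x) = [4.4, 4.11]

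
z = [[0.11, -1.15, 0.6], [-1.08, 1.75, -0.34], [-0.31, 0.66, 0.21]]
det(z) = -0.42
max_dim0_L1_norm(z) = 3.56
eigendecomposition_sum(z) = [[0.43, -0.88, 0.30], [-0.95, 1.94, -0.65], [-0.41, 0.82, -0.28]] + [[-0.34,-0.23,0.19], [-0.17,-0.11,0.09], [0.01,0.00,-0.0]] + [[0.02, -0.04, 0.12], [0.04, -0.08, 0.22], [0.09, -0.17, 0.49]]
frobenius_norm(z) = 2.57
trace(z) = 2.07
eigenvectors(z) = [[-0.38, 0.90, 0.21], [0.85, 0.44, 0.4], [0.36, -0.01, 0.89]]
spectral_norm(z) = 2.48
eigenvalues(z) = [2.09, -0.46, 0.44]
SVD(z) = [[-0.48, -0.84, -0.27], [0.84, -0.34, -0.43], [0.27, -0.43, 0.86]] @ diag([2.478453518928298, 0.6331123512052611, 0.2670896951649011]) @ [[-0.42, 0.88, -0.21],[0.65, 0.13, -0.75],[0.64, 0.45, 0.62]]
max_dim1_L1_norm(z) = 3.17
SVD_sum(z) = [[0.5, -1.05, 0.25], [-0.87, 1.83, -0.43], [-0.28, 0.59, -0.14]] + [[-0.34, -0.07, 0.40], [-0.14, -0.03, 0.16], [-0.18, -0.04, 0.21]] + [[-0.05, -0.03, -0.04], [-0.07, -0.05, -0.07], [0.15, 0.1, 0.14]]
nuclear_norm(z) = 3.38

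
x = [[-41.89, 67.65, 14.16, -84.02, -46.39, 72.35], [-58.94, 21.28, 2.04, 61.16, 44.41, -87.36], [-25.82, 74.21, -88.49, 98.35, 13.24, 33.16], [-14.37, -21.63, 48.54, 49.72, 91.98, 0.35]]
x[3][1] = -21.63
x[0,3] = -84.02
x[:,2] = [14.16, 2.04, -88.49, 48.54]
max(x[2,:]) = 98.35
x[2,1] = 74.21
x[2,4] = 13.24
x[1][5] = -87.36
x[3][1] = -21.63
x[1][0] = -58.94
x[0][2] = 14.16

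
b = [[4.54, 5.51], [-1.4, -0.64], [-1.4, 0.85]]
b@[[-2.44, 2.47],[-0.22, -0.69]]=[[-12.29, 7.41], [3.56, -3.02], [3.23, -4.04]]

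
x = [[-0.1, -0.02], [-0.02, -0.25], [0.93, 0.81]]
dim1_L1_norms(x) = [0.12, 0.27, 1.74]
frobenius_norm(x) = 1.26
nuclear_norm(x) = 1.43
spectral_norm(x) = 1.25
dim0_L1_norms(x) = [1.05, 1.08]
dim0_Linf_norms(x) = [0.93, 0.81]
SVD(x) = [[-0.07, 0.29], [-0.15, -0.95], [0.99, -0.12]] @ diag([1.2495822911825278, 0.18122940590043377]) @ [[0.74, 0.67], [-0.67, 0.74]]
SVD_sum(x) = [[-0.07, -0.06], [-0.14, -0.12], [0.92, 0.83]] + [[-0.03, 0.04],[0.12, -0.13],[0.01, -0.02]]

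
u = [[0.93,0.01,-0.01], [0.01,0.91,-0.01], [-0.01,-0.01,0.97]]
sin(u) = [[0.8, 0.01, -0.01], [0.01, 0.79, -0.01], [-0.01, -0.01, 0.82]]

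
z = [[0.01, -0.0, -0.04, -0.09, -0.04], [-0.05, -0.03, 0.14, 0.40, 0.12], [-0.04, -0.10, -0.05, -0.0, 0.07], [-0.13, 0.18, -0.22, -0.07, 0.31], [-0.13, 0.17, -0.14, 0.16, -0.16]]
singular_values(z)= [0.48, 0.44, 0.33, 0.11, 0.0]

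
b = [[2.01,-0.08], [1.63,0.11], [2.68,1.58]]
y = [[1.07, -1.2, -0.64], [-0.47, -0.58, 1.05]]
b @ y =[[2.19, -2.37, -1.37], [1.69, -2.02, -0.93], [2.13, -4.13, -0.06]]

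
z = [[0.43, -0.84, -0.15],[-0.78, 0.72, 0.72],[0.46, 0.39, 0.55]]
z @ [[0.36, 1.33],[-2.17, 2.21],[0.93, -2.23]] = [[1.84, -0.95], [-1.17, -1.05], [-0.17, 0.25]]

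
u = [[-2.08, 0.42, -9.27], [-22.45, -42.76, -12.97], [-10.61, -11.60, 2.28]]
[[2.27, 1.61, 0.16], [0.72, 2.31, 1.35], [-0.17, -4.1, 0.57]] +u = [[0.19, 2.03, -9.11], [-21.73, -40.45, -11.62], [-10.78, -15.70, 2.85]]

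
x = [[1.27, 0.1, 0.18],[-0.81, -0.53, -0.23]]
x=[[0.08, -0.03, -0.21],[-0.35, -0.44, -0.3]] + [[1.19, 0.13, 0.39],[-0.46, -0.09, 0.07]]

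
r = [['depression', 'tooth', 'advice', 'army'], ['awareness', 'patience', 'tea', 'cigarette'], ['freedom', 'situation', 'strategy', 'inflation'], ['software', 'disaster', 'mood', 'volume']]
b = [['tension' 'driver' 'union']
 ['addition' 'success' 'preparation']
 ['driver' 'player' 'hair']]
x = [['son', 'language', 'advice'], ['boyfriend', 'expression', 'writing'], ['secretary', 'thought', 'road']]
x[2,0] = 'secretary'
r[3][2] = 'mood'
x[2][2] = 'road'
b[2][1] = 'player'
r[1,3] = 'cigarette'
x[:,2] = ['advice', 'writing', 'road']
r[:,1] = ['tooth', 'patience', 'situation', 'disaster']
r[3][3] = 'volume'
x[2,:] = ['secretary', 'thought', 'road']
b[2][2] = 'hair'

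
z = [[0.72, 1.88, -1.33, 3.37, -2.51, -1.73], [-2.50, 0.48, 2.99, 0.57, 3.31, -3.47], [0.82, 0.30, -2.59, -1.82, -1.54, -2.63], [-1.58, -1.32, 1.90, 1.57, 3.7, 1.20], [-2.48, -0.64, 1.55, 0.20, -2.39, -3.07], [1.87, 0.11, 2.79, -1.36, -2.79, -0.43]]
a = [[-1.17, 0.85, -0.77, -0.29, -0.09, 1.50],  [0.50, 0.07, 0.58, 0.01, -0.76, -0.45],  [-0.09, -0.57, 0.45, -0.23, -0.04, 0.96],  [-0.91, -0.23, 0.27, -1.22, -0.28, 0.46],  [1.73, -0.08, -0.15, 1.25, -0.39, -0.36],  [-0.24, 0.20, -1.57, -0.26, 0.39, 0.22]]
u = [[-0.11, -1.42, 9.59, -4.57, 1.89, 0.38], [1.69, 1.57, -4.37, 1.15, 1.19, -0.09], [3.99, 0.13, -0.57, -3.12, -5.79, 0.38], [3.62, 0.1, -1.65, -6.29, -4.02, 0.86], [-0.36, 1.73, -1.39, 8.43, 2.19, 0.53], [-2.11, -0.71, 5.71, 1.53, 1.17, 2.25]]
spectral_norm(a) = 3.28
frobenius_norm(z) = 12.49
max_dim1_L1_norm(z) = 13.32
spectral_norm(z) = 8.13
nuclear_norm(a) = 8.42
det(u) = -27.35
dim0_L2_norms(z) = [4.43, 2.45, 5.59, 4.4, 6.84, 5.74]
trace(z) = -2.64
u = a @ z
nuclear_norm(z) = 26.92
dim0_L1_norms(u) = [11.88, 5.66, 23.28, 25.09, 16.25, 4.49]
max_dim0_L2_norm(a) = 2.35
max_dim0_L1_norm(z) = 16.24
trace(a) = -2.04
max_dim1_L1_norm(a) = 4.67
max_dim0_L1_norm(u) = 25.09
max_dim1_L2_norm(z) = 6.22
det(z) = -2111.79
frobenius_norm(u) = 20.13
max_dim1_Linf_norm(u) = 9.59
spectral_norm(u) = 14.15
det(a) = 0.01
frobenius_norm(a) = 4.28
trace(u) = -0.96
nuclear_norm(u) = 36.75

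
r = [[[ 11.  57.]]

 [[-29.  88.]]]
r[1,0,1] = 88.0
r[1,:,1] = [88.0]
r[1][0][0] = -29.0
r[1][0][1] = 88.0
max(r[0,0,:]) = 57.0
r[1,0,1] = 88.0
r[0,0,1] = 57.0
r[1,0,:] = [-29.0, 88.0]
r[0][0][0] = 11.0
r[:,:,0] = [[11.0], [-29.0]]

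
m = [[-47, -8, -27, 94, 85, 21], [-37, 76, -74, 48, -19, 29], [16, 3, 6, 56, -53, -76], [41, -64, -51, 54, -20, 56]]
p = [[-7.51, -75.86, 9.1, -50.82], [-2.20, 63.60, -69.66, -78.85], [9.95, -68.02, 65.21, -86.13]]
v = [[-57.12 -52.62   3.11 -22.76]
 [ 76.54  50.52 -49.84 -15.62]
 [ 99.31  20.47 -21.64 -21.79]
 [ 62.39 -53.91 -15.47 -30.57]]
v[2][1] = 20.47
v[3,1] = -53.91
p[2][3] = -86.13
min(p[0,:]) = -75.86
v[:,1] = [-52.62, 50.52, 20.47, -53.91]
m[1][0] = -37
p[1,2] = -69.66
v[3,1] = -53.91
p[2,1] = -68.02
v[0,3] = -22.76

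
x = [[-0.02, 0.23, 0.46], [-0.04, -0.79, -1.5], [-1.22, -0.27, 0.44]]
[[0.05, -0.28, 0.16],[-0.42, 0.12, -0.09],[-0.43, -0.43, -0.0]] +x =[[0.03,-0.05,0.62], [-0.46,-0.67,-1.59], [-1.65,-0.70,0.44]]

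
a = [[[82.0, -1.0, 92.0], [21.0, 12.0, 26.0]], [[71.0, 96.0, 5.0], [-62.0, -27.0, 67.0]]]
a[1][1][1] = -27.0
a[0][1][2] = 26.0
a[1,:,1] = [96.0, -27.0]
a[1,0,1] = 96.0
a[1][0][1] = 96.0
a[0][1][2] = 26.0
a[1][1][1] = -27.0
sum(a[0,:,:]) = 232.0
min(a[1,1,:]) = -62.0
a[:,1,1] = [12.0, -27.0]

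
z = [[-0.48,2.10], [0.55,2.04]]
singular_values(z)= [2.93, 0.73]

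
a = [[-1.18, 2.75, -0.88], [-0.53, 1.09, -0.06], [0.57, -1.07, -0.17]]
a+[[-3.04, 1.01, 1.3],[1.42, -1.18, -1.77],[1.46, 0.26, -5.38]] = [[-4.22,3.76,0.42], [0.89,-0.09,-1.83], [2.03,-0.81,-5.55]]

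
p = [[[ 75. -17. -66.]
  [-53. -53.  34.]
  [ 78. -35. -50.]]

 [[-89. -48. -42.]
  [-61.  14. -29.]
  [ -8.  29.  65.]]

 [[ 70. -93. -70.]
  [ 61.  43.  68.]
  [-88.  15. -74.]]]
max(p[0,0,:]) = 75.0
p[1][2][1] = 29.0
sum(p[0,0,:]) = -8.0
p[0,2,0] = 78.0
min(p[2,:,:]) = -93.0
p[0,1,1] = -53.0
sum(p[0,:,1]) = -105.0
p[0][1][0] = -53.0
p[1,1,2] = -29.0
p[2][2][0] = -88.0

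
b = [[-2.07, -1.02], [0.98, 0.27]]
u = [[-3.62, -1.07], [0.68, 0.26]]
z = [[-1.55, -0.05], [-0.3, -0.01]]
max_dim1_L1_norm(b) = 3.09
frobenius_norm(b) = 2.52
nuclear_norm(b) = 2.69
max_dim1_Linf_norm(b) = 2.07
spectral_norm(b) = 2.52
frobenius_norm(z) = 1.58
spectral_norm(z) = 1.58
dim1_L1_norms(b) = [3.09, 1.25]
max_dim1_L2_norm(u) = 3.77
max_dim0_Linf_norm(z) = 1.55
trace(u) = -3.36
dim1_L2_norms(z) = [1.55, 0.3]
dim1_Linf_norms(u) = [3.62, 0.68]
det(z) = 0.00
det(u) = -0.21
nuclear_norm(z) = 1.58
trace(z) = -1.56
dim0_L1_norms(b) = [3.05, 1.29]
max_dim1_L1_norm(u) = 4.69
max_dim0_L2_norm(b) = 2.29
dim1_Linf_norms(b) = [2.07, 0.98]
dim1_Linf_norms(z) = [1.55, 0.3]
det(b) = 0.44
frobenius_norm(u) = 3.84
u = z + b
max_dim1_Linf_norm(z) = 1.55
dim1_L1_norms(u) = [4.69, 0.94]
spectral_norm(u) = 3.84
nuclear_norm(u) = 3.90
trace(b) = -1.80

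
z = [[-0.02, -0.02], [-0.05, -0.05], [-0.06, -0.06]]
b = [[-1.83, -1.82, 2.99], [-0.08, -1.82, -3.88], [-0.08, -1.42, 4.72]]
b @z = [[-0.05, -0.05], [0.33, 0.33], [-0.21, -0.21]]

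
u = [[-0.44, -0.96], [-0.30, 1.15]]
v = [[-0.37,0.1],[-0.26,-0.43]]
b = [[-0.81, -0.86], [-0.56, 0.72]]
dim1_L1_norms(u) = [1.4, 1.45]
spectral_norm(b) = 1.20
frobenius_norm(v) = 0.63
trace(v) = -0.80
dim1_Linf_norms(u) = [0.96, 1.15]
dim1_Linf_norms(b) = [0.86, 0.72]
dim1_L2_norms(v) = [0.38, 0.5]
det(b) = -1.06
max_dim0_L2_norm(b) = 1.12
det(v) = 0.19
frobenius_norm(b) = 1.49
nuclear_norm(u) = 2.03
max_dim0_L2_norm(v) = 0.45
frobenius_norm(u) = 1.59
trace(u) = 0.71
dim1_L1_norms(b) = [1.67, 1.28]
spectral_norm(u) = 1.50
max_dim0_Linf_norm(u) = 1.15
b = v + u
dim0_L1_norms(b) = [1.37, 1.58]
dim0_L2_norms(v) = [0.45, 0.44]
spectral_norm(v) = 0.52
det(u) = -0.79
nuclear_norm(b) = 2.09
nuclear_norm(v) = 0.88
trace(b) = -0.09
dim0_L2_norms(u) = [0.53, 1.5]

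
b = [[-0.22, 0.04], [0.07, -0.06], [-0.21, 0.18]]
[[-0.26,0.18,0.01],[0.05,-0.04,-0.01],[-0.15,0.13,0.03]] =b@[[1.29, -0.87, -0.02], [0.68, -0.32, 0.15]]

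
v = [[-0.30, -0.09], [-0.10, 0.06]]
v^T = [[-0.30, -0.10], [-0.09, 0.06]]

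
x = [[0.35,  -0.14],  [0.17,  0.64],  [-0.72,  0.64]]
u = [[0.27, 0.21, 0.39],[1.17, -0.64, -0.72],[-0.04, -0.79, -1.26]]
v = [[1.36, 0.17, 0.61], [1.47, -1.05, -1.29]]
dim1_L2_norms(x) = [0.38, 0.66, 0.96]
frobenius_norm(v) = 2.68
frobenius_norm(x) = 1.23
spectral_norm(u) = 1.93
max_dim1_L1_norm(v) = 3.81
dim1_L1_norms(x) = [0.49, 0.81, 1.36]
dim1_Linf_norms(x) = [0.35, 0.64, 0.72]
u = x @ v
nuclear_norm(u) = 2.97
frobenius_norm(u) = 2.19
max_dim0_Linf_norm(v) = 1.47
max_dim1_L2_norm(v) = 2.22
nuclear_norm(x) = 1.67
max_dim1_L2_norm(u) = 1.52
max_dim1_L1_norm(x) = 1.36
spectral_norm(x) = 1.08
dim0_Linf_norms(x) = [0.72, 0.64]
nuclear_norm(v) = 3.68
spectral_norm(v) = 2.30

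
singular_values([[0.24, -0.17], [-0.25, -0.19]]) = [0.35, 0.25]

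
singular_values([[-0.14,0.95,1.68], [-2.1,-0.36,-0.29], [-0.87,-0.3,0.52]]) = [2.32, 1.98, 0.4]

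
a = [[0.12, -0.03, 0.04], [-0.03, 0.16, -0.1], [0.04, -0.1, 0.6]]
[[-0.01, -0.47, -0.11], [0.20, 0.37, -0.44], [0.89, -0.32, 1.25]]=a @ [[-0.09, -3.54, -2.04], [2.38, 1.6, -1.94], [1.88, -0.03, 1.9]]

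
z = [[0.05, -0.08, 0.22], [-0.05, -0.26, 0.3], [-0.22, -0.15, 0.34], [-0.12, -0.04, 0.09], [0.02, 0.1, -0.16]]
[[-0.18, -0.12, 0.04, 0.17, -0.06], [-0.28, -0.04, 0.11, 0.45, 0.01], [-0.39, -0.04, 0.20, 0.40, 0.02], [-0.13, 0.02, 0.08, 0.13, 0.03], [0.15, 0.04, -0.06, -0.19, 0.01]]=z@[[0.38, -0.43, -0.47, -0.33, -0.37],[-0.10, -0.44, 0.05, -1.12, -0.3],[-0.95, -0.59, 0.32, 0.46, -0.3]]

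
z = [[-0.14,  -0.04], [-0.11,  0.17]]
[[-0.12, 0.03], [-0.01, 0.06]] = z @[[0.71, -0.23],[0.42, 0.18]]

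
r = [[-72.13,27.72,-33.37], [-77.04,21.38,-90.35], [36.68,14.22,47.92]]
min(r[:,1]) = 14.22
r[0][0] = -72.13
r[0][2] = -33.37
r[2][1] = 14.22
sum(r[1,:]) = -146.01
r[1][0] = -77.04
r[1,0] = -77.04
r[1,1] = 21.38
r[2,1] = 14.22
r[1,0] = -77.04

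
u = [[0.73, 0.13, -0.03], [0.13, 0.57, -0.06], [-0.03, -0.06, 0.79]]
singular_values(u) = [0.85, 0.74, 0.49]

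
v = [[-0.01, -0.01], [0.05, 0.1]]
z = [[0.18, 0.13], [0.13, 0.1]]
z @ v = [[0.00, 0.01],[0.0, 0.01]]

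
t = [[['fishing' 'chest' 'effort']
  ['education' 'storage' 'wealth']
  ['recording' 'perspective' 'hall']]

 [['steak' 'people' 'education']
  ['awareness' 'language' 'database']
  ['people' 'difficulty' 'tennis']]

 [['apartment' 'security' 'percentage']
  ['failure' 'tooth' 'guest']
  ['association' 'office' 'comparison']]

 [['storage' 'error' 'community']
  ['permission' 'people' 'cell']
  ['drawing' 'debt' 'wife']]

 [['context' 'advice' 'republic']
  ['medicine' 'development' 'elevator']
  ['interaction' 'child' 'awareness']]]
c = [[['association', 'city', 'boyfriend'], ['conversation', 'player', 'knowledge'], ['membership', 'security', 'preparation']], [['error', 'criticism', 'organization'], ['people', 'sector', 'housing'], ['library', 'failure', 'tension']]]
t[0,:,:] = [['fishing', 'chest', 'effort'], ['education', 'storage', 'wealth'], ['recording', 'perspective', 'hall']]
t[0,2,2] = 'hall'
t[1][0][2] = 'education'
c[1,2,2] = 'tension'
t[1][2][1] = 'difficulty'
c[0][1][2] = 'knowledge'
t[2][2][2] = 'comparison'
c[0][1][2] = 'knowledge'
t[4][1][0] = 'medicine'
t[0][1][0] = 'education'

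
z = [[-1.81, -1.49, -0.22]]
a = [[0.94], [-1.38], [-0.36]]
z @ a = [[0.43]]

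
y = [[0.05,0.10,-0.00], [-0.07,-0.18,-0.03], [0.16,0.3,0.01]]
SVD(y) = [[-0.27, -0.16, -0.95], [0.48, -0.88, 0.01], [-0.84, -0.45, 0.32]] @ diag([0.40683165873128796, 0.029506826508031592, 0.004165170269491479]) @ [[-0.44, -0.89, -0.06], [-0.62, 0.26, 0.74], [0.65, -0.36, 0.67]]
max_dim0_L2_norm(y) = 0.36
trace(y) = -0.12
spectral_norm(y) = 0.41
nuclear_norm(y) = 0.44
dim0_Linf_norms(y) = [0.16, 0.3, 0.03]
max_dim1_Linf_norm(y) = 0.3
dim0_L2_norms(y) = [0.18, 0.36, 0.03]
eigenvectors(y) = [[(0.62+0j), -0.34-0.04j, -0.34+0.04j],[(-0.38+0j), (0.36-0.09j), 0.36+0.09j],[0.69+0.00j, (-0.86+0j), -0.86-0.00j]]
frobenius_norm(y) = 0.41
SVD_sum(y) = [[0.05,0.10,0.01], [-0.09,-0.17,-0.01], [0.15,0.30,0.02]] + [[0.0, -0.00, -0.0], [0.02, -0.01, -0.02], [0.01, -0.0, -0.01]] + [[-0.00, 0.00, -0.0],[0.00, -0.0, 0.0],[0.0, -0.00, 0.00]]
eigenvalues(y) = [(-0.01+0j), (-0.05+0.04j), (-0.05-0.04j)]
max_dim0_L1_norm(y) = 0.58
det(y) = -0.00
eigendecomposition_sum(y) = [[-0.02-0.00j, (0.01-0j), 0.01-0.00j], [0.01+0.00j, -0.00+0.00j, (-0.01+0j)], [(-0.02-0j), 0.01-0.00j, (0.01-0j)]] + [[0.03+0.01j, (0.05+0.1j), (-0+0.04j)], [(-0.04-0j), (-0.09-0.09j), (-0.01-0.05j)], [(0.09+0.02j), (0.15+0.24j), -0.00+0.11j]] + [[0.03-0.01j, (0.05-0.1j), -0.00-0.04j], [-0.04+0.00j, -0.09+0.09j, (-0.01+0.05j)], [(0.09-0.02j), (0.15-0.24j), (-0-0.11j)]]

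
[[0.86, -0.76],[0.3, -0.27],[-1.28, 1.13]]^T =[[0.86, 0.30, -1.28],[-0.76, -0.27, 1.13]]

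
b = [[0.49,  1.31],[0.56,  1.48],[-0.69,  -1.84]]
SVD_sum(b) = [[0.49, 1.31], [0.56, 1.48], [-0.69, -1.84]] + [[-0.0, 0.00], [0.00, -0.0], [0.0, -0.0]]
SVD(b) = [[-0.48,0.49], [-0.55,-0.82], [0.68,-0.31]] @ diag([2.884767012203228, 0.0043915036226714705]) @ [[-0.35, -0.94], [-0.94, 0.35]]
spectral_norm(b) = 2.88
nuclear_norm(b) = 2.89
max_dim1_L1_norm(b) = 2.53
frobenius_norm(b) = 2.88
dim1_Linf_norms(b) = [1.31, 1.48, 1.84]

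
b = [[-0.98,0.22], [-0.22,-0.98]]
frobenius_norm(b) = 1.42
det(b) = 1.01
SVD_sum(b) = [[-0.98, 0.0], [-0.22, 0.0]] + [[0.00, 0.22], [0.0, -0.98]]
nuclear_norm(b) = 2.01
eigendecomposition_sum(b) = [[(-0.49+0.11j), 0.11+0.49j], [-0.11-0.49j, -0.49+0.11j]] + [[-0.49-0.11j, 0.11-0.49j], [(-0.11+0.49j), (-0.49-0.11j)]]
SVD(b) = [[-0.98, -0.22], [-0.22, 0.98]] @ diag([1.0043903623591774, 1.0043903623591774]) @ [[1.0, 0.00],[-0.0, -1.00]]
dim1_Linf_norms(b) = [0.98, 0.98]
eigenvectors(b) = [[-0.71j, 0.00+0.71j], [(0.71+0j), 0.71-0.00j]]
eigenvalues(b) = [(-0.98+0.22j), (-0.98-0.22j)]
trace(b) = -1.96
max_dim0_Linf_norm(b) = 0.98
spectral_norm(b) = 1.00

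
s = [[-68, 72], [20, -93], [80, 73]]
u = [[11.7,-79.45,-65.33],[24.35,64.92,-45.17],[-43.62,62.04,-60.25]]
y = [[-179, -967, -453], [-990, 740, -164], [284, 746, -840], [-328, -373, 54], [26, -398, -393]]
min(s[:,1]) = -93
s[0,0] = -68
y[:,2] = [-453, -164, -840, 54, -393]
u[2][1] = 62.04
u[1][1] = 64.92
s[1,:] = [20, -93]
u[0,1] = -79.45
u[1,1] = 64.92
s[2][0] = 80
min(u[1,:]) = -45.17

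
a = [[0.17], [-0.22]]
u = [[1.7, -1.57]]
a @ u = [[0.29, -0.27], [-0.37, 0.35]]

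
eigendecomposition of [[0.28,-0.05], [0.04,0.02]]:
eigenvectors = [[0.99, 0.19],[0.16, 0.98]]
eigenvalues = [0.27, 0.03]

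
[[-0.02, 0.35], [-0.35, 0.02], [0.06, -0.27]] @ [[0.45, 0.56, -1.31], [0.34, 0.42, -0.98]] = [[0.11,0.14,-0.32], [-0.15,-0.19,0.44], [-0.06,-0.08,0.19]]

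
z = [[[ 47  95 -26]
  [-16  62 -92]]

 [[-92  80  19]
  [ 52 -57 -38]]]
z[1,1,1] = -57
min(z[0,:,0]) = -16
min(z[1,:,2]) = -38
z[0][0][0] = 47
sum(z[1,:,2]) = -19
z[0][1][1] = 62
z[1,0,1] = 80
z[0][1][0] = -16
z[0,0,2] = -26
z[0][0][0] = 47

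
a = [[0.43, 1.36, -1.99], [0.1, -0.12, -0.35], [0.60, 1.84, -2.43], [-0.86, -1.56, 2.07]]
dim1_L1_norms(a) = [3.78, 0.57, 4.87, 4.49]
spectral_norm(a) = 4.80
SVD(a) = [[-0.51, -0.18, -0.47], [-0.05, -0.96, 0.03], [-0.65, 0.20, -0.35], [0.57, -0.01, -0.81]] @ diag([4.801634486735019, 0.3196094748067025, 0.3037367929815479]) @ [[-0.23,-0.57,0.79], [-0.13,0.82,0.56], [0.97,-0.03,0.26]]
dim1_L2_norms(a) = [2.45, 0.38, 3.11, 2.73]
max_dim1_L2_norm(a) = 3.11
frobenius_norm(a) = 4.82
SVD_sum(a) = [[0.56, 1.4, -1.92], [0.05, 0.13, -0.18], [0.71, 1.78, -2.44], [-0.62, -1.56, 2.14]] + [[0.01, -0.05, -0.03], [0.04, -0.25, -0.17], [-0.01, 0.05, 0.04], [0.00, -0.0, -0.0]] + [[-0.14, 0.00, -0.04], [0.01, -0.00, 0.0], [-0.10, 0.0, -0.03], [-0.24, 0.01, -0.06]]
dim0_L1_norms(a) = [1.99, 4.88, 6.84]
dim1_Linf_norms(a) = [1.99, 0.35, 2.43, 2.07]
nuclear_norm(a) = 5.42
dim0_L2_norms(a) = [1.14, 2.77, 3.78]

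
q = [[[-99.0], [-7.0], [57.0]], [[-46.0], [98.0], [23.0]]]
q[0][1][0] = -7.0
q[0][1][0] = -7.0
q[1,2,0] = 23.0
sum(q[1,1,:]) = 98.0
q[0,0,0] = -99.0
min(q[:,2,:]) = 23.0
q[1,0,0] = -46.0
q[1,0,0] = -46.0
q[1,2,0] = 23.0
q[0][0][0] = -99.0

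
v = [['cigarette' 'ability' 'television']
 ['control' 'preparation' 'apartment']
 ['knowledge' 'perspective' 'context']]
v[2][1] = 'perspective'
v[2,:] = ['knowledge', 'perspective', 'context']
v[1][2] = 'apartment'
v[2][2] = 'context'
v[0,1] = 'ability'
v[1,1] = 'preparation'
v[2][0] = 'knowledge'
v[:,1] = ['ability', 'preparation', 'perspective']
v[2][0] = 'knowledge'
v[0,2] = 'television'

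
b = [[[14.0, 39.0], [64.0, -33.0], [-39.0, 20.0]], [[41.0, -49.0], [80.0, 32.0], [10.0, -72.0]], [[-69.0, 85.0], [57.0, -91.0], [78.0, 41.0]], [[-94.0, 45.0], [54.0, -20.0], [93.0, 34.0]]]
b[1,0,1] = -49.0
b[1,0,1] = -49.0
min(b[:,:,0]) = -94.0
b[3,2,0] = 93.0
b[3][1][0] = 54.0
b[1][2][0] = 10.0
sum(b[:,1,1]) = -112.0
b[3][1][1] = -20.0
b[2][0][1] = 85.0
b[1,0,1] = -49.0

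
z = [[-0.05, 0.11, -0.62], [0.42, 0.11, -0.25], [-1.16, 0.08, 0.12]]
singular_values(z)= [1.25, 0.66, 0.09]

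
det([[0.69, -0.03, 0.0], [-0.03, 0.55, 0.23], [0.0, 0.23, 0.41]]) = 0.119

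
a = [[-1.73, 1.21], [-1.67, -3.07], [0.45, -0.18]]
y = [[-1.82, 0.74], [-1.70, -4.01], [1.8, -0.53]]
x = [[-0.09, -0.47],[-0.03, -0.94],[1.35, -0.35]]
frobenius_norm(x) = 1.75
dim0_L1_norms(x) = [1.47, 1.76]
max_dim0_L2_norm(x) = 1.35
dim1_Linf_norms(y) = [1.82, 4.01, 1.8]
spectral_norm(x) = 1.43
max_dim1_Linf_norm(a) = 3.07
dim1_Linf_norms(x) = [0.47, 0.94, 1.35]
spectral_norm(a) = 3.51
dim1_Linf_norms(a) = [1.73, 3.07, 0.45]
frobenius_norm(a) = 4.11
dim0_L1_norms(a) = [3.85, 4.46]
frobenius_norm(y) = 5.13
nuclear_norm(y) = 7.07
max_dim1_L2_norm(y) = 4.36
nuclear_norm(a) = 5.65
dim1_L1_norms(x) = [0.56, 0.97, 1.7]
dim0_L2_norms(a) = [2.45, 3.3]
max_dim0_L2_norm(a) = 3.3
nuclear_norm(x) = 2.44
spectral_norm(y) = 4.36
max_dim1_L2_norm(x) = 1.39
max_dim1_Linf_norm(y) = 4.01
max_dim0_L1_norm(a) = 4.46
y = x + a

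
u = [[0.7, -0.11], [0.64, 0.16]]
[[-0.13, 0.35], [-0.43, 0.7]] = u@ [[-0.37, 0.73], [-1.19, 1.47]]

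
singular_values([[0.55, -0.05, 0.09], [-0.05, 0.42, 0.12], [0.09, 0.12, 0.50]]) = [0.63, 0.54, 0.3]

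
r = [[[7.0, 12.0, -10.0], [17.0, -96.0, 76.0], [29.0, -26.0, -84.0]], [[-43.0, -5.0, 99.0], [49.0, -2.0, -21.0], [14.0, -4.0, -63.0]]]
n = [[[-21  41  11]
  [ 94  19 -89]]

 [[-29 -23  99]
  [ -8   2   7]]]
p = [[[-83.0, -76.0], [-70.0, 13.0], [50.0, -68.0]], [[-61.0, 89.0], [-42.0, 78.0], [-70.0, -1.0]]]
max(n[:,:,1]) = 41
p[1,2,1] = -1.0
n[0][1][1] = 19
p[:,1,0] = [-70.0, -42.0]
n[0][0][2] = 11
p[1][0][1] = 89.0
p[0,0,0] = -83.0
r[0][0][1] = 12.0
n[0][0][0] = -21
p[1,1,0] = -42.0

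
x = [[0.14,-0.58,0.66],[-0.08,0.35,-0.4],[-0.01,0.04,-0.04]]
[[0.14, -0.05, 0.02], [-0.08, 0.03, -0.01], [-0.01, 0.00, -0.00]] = x @ [[0.03, -0.05, 0.01], [-0.07, 0.02, 0.04], [0.14, -0.04, 0.07]]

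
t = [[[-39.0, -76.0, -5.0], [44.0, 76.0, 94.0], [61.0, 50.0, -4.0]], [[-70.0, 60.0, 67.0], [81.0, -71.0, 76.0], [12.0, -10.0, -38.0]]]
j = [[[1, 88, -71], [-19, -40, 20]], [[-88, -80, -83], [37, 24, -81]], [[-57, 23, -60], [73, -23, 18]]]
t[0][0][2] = -5.0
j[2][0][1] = 23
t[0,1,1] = 76.0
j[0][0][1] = 88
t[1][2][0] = 12.0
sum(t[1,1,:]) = 86.0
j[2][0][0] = -57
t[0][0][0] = -39.0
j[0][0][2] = -71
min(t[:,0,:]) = -76.0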